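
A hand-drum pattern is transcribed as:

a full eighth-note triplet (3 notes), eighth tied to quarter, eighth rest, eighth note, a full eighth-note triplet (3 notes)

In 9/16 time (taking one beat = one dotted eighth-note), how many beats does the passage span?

One dotted eighth-note beat = 3 sixteenth notes.
Express everything in sixteenth notes: a full eighth-note triplet (3 notes) (three triplet eighths span one quarter) = 4; eighth tied to quarter (eighth + quarter) = 6; eighth rest = 2; eighth note = 2; a full eighth-note triplet (3 notes) (three triplet eighths span one quarter) = 4.
Sum: 4 + 6 + 2 + 2 + 4 = 18.
18 ÷ 3 = 6 beats.

6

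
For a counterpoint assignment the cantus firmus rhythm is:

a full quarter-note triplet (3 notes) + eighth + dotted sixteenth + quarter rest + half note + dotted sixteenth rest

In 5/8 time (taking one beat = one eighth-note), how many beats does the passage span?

One eighth-note beat = 4 thirty-second notes.
Working in thirty-second notes: a full quarter-note triplet (3 notes) (three triplet quarters span one half) = 16; eighth = 4; dotted sixteenth = 3; quarter rest = 8; half note = 16; dotted sixteenth rest = 3.
Altogether 16 + 4 + 3 + 8 + 16 + 3 = 50.
50 ÷ 4 = 12.5 beats.

12.5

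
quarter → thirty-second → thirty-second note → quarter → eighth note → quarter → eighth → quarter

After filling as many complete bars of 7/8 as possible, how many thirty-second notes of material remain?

One bar of 7/8 = 28 thirty-second notes.
Working in thirty-second notes: quarter = 8; thirty-second = 1; thirty-second note = 1; quarter = 8; eighth note = 4; quarter = 8; eighth = 4; quarter = 8.
Total: 8 + 1 + 1 + 8 + 4 + 8 + 4 + 8 = 42.
42 ÷ 28 = 1 complete bar with 14 thirty-second notes remaining.

14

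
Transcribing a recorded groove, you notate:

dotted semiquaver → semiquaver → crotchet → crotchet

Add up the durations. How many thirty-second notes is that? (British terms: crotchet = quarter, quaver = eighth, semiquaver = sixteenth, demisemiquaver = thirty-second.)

21

Express everything in thirty-second notes: dotted semiquaver = 3; semiquaver = 2; crotchet = 8; crotchet = 8.
Sum: 3 + 2 + 8 + 8 = 21 thirty-second notes.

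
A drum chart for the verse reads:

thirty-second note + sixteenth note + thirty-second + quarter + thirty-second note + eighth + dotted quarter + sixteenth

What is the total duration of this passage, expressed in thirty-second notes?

31

Convert each value to thirty-second notes: thirty-second note = 1; sixteenth note = 2; thirty-second = 1; quarter = 8; thirty-second note = 1; eighth = 4; dotted quarter = 12; sixteenth = 2.
Adding: 1 + 2 + 1 + 8 + 1 + 4 + 12 + 2 = 31 thirty-second notes.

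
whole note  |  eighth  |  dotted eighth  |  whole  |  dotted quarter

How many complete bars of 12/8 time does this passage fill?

One bar of 12/8 = 24 sixteenth notes.
Express everything in sixteenth notes: whole note = 16; eighth = 2; dotted eighth = 3; whole = 16; dotted quarter = 6.
Altogether 16 + 2 + 3 + 16 + 6 = 43.
43 ÷ 24 = 1 complete bar with 19 left over.

1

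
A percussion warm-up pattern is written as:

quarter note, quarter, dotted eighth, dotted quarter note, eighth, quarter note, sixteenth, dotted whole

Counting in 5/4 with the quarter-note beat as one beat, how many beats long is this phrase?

One quarter-note beat = 4 sixteenth notes.
In sixteenth notes: quarter note = 4; quarter = 4; dotted eighth = 3; dotted quarter note = 6; eighth = 2; quarter note = 4; sixteenth = 1; dotted whole = 24.
Altogether 4 + 4 + 3 + 6 + 2 + 4 + 1 + 24 = 48.
48 ÷ 4 = 12 beats.

12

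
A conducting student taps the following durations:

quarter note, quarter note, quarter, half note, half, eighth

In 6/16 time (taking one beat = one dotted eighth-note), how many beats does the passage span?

One dotted eighth-note beat = 3 sixteenth notes.
In sixteenth notes: quarter note = 4; quarter note = 4; quarter = 4; half note = 8; half = 8; eighth = 2.
Sum: 4 + 4 + 4 + 8 + 8 + 2 = 30.
30 ÷ 3 = 10 beats.

10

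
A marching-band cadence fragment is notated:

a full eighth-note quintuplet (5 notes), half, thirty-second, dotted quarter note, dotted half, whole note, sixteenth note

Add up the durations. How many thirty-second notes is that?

Convert each value to thirty-second notes: a full eighth-note quintuplet (5 notes) (five quintuplet eighths span one half) = 16; half = 16; thirty-second = 1; dotted quarter note = 12; dotted half = 24; whole note = 32; sixteenth note = 2.
Sum: 16 + 16 + 1 + 12 + 24 + 32 + 2 = 103 thirty-second notes.

103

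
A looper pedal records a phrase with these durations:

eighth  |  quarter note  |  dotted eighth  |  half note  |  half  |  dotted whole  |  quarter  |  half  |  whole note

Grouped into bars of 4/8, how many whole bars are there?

One bar of 4/8 = 8 sixteenth notes.
Express everything in sixteenth notes: eighth = 2; quarter note = 4; dotted eighth = 3; half note = 8; half = 8; dotted whole = 24; quarter = 4; half = 8; whole note = 16.
Adding: 2 + 4 + 3 + 8 + 8 + 24 + 4 + 8 + 16 = 77.
77 ÷ 8 = 9 complete bars with 5 left over.

9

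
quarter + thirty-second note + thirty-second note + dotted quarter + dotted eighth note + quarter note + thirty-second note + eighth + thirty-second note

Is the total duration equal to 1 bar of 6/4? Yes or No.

No

One bar of 6/4 = 48 thirty-second notes.
Working in thirty-second notes: quarter = 8; thirty-second note = 1; thirty-second note = 1; dotted quarter = 12; dotted eighth note = 6; quarter note = 8; thirty-second note = 1; eighth = 4; thirty-second note = 1.
Adding: 8 + 1 + 1 + 12 + 6 + 8 + 1 + 4 + 1 = 42.
42 falls short of 48, so the answer is No.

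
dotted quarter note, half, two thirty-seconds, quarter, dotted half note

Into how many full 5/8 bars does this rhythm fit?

One bar of 5/8 = 20 thirty-second notes.
Express everything in thirty-second notes: dotted quarter note = 12; half = 16; thirty-second = 1; thirty-second = 1; quarter = 8; dotted half note = 24.
Altogether 12 + 16 + 1 + 1 + 8 + 24 = 62.
62 ÷ 20 = 3 complete bars with 2 left over.

3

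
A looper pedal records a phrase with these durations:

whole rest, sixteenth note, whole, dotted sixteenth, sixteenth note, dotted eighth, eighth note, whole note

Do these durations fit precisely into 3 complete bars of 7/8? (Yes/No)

One bar of 7/8 = 28 thirty-second notes, so 3 bars = 84.
Each duration in thirty-second notes: whole rest = 32; sixteenth note = 2; whole = 32; dotted sixteenth = 3; sixteenth note = 2; dotted eighth = 6; eighth note = 4; whole note = 32.
Altogether 32 + 2 + 32 + 3 + 2 + 6 + 4 + 32 = 113.
113 exceeds 84, so the answer is No.

No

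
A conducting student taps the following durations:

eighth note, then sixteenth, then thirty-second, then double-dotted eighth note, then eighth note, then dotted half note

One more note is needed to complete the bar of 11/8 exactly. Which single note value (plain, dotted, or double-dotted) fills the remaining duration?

The bar of 11/8 = 44 thirty-second notes.
Convert each value to thirty-second notes: eighth note = 4; sixteenth = 2; thirty-second = 1; double-dotted eighth note = 7; eighth note = 4; dotted half note = 24.
Sum: 4 + 2 + 1 + 7 + 4 + 24 = 42.
Remaining: 44 − 42 = 2 thirty-second notes, which is a sixteenth note.

sixteenth note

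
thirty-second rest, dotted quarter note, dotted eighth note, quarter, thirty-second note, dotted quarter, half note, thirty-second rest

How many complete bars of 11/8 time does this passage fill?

One bar of 11/8 = 44 thirty-second notes.
Express everything in thirty-second notes: thirty-second rest = 1; dotted quarter note = 12; dotted eighth note = 6; quarter = 8; thirty-second note = 1; dotted quarter = 12; half note = 16; thirty-second rest = 1.
Total: 1 + 12 + 6 + 8 + 1 + 12 + 16 + 1 = 57.
57 ÷ 44 = 1 complete bar with 13 left over.

1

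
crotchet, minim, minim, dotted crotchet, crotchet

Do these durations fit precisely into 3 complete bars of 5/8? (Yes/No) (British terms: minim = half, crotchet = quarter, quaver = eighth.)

Yes

One bar of 5/8 = 5 eighth notes, so 3 bars = 15.
Express everything in eighth notes: crotchet = 2; minim = 4; minim = 4; dotted crotchet = 3; crotchet = 2.
Sum: 2 + 4 + 4 + 3 + 2 = 15.
15 equals 15, so the answer is Yes.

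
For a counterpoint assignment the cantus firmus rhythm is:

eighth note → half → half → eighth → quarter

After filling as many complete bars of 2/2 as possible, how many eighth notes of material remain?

One bar of 2/2 = 8 eighth notes.
In eighth notes: eighth note = 1; half = 4; half = 4; eighth = 1; quarter = 2.
Sum: 1 + 4 + 4 + 1 + 2 = 12.
12 ÷ 8 = 1 complete bar with 4 eighth notes remaining.

4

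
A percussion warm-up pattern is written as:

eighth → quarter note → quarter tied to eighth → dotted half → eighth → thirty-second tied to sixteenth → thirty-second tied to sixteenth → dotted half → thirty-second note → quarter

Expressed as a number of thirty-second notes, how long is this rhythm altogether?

91

Each duration in thirty-second notes: eighth = 4; quarter note = 8; quarter tied to eighth (quarter + eighth) = 12; dotted half = 24; eighth = 4; thirty-second tied to sixteenth (thirty-second + sixteenth) = 3; thirty-second tied to sixteenth (thirty-second + sixteenth) = 3; dotted half = 24; thirty-second note = 1; quarter = 8.
Adding: 4 + 8 + 12 + 24 + 4 + 3 + 3 + 24 + 1 + 8 = 91 thirty-second notes.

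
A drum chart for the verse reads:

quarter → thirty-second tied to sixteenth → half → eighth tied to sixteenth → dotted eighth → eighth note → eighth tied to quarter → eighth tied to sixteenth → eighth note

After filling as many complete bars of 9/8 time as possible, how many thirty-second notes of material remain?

29

One bar of 9/8 = 36 thirty-second notes.
Working in thirty-second notes: quarter = 8; thirty-second tied to sixteenth (thirty-second + sixteenth) = 3; half = 16; eighth tied to sixteenth (eighth + sixteenth) = 6; dotted eighth = 6; eighth note = 4; eighth tied to quarter (eighth + quarter) = 12; eighth tied to sixteenth (eighth + sixteenth) = 6; eighth note = 4.
Altogether 8 + 3 + 16 + 6 + 6 + 4 + 12 + 6 + 4 = 65.
65 ÷ 36 = 1 complete bar with 29 thirty-second notes remaining.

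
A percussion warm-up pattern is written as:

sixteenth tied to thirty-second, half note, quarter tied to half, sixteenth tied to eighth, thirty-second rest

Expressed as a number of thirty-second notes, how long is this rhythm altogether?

Each duration in thirty-second notes: sixteenth tied to thirty-second (sixteenth + thirty-second) = 3; half note = 16; quarter tied to half (quarter + half) = 24; sixteenth tied to eighth (sixteenth + eighth) = 6; thirty-second rest = 1.
Sum: 3 + 16 + 24 + 6 + 1 = 50 thirty-second notes.

50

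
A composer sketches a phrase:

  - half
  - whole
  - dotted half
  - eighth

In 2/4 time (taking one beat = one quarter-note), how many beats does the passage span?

One quarter-note beat = 2 eighth notes.
Working in eighth notes: half = 4; whole = 8; dotted half = 6; eighth = 1.
Sum: 4 + 8 + 6 + 1 = 19.
19 ÷ 2 = 9.5 beats.

9.5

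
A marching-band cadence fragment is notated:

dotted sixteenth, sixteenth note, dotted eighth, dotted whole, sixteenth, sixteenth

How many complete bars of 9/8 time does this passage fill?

1

One bar of 9/8 = 36 thirty-second notes.
Each duration in thirty-second notes: dotted sixteenth = 3; sixteenth note = 2; dotted eighth = 6; dotted whole = 48; sixteenth = 2; sixteenth = 2.
Total: 3 + 2 + 6 + 48 + 2 + 2 = 63.
63 ÷ 36 = 1 complete bar with 27 left over.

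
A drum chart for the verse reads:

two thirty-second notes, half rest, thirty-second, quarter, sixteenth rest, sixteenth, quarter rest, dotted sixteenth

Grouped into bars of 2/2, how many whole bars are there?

One bar of 2/2 = 32 thirty-second notes.
Each duration in thirty-second notes: thirty-second note = 1; thirty-second note = 1; half rest = 16; thirty-second = 1; quarter = 8; sixteenth rest = 2; sixteenth = 2; quarter rest = 8; dotted sixteenth = 3.
Adding: 1 + 1 + 16 + 1 + 8 + 2 + 2 + 8 + 3 = 42.
42 ÷ 32 = 1 complete bar with 10 left over.

1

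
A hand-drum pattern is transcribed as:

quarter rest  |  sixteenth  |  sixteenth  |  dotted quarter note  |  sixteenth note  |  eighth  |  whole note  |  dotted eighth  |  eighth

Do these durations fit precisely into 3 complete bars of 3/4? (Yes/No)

One bar of 3/4 = 12 sixteenth notes, so 3 bars = 36.
Express everything in sixteenth notes: quarter rest = 4; sixteenth = 1; sixteenth = 1; dotted quarter note = 6; sixteenth note = 1; eighth = 2; whole note = 16; dotted eighth = 3; eighth = 2.
Adding: 4 + 1 + 1 + 6 + 1 + 2 + 16 + 3 + 2 = 36.
36 equals 36, so the answer is Yes.

Yes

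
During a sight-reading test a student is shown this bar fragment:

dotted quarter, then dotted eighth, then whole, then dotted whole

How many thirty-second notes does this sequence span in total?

In thirty-second notes: dotted quarter = 12; dotted eighth = 6; whole = 32; dotted whole = 48.
Total: 12 + 6 + 32 + 48 = 98 thirty-second notes.

98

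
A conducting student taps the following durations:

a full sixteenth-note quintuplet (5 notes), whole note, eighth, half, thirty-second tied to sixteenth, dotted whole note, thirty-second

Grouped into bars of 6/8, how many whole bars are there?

4

One bar of 6/8 = 24 thirty-second notes.
Each duration in thirty-second notes: a full sixteenth-note quintuplet (5 notes) (five quintuplet sixteenths span one quarter) = 8; whole note = 32; eighth = 4; half = 16; thirty-second tied to sixteenth (thirty-second + sixteenth) = 3; dotted whole note = 48; thirty-second = 1.
Total: 8 + 32 + 4 + 16 + 3 + 48 + 1 = 112.
112 ÷ 24 = 4 complete bars with 16 left over.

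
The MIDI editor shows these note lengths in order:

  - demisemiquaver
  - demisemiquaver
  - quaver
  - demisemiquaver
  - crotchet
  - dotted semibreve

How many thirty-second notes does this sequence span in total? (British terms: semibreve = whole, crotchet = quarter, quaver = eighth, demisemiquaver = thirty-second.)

63

Convert each value to thirty-second notes: demisemiquaver = 1; demisemiquaver = 1; quaver = 4; demisemiquaver = 1; crotchet = 8; dotted semibreve = 48.
Altogether 1 + 1 + 4 + 1 + 8 + 48 = 63 thirty-second notes.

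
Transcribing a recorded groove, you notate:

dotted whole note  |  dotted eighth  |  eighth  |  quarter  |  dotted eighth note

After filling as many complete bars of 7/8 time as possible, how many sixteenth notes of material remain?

8

One bar of 7/8 = 14 sixteenth notes.
Working in sixteenth notes: dotted whole note = 24; dotted eighth = 3; eighth = 2; quarter = 4; dotted eighth note = 3.
Total: 24 + 3 + 2 + 4 + 3 = 36.
36 ÷ 14 = 2 complete bars with 8 sixteenth notes remaining.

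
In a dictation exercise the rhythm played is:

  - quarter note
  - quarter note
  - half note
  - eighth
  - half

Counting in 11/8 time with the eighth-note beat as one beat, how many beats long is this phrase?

13

One eighth-note beat = 2 sixteenth notes.
Each duration in sixteenth notes: quarter note = 4; quarter note = 4; half note = 8; eighth = 2; half = 8.
Total: 4 + 4 + 8 + 2 + 8 = 26.
26 ÷ 2 = 13 beats.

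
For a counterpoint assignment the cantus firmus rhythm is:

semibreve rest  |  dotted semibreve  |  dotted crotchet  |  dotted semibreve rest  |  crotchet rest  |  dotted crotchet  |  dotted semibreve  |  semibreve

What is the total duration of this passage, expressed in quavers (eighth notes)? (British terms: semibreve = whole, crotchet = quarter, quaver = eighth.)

Working in eighth notes: semibreve rest = 8; dotted semibreve = 12; dotted crotchet = 3; dotted semibreve rest = 12; crotchet rest = 2; dotted crotchet = 3; dotted semibreve = 12; semibreve = 8.
Altogether 8 + 12 + 3 + 12 + 2 + 3 + 12 + 8 = 60 eighth notes.

60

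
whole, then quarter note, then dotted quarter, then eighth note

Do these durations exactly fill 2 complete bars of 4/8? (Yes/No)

One bar of 4/8 = 4 eighth notes, so 2 bars = 8.
Each duration in eighth notes: whole = 8; quarter note = 2; dotted quarter = 3; eighth note = 1.
Altogether 8 + 2 + 3 + 1 = 14.
14 exceeds 8, so the answer is No.

No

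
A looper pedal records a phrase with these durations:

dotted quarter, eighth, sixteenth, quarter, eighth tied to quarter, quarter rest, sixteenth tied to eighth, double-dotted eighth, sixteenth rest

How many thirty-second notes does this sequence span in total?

In thirty-second notes: dotted quarter = 12; eighth = 4; sixteenth = 2; quarter = 8; eighth tied to quarter (eighth + quarter) = 12; quarter rest = 8; sixteenth tied to eighth (sixteenth + eighth) = 6; double-dotted eighth = 7; sixteenth rest = 2.
Adding: 12 + 4 + 2 + 8 + 12 + 8 + 6 + 7 + 2 = 61 thirty-second notes.

61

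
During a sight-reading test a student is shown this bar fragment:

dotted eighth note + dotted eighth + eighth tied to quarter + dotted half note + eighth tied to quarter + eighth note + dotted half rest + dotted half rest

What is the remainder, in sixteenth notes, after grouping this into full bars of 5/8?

One bar of 5/8 = 10 sixteenth notes.
Working in sixteenth notes: dotted eighth note = 3; dotted eighth = 3; eighth tied to quarter (eighth + quarter) = 6; dotted half note = 12; eighth tied to quarter (eighth + quarter) = 6; eighth note = 2; dotted half rest = 12; dotted half rest = 12.
Adding: 3 + 3 + 6 + 12 + 6 + 2 + 12 + 12 = 56.
56 ÷ 10 = 5 complete bars with 6 sixteenth notes remaining.

6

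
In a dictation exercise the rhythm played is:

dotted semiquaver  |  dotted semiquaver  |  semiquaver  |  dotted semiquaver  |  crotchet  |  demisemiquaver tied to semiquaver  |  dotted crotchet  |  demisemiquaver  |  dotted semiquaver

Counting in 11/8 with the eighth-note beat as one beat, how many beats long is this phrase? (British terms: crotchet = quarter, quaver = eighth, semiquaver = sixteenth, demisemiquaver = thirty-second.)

One eighth-note beat = 4 thirty-second notes.
In thirty-second notes: dotted semiquaver = 3; dotted semiquaver = 3; semiquaver = 2; dotted semiquaver = 3; crotchet = 8; demisemiquaver tied to semiquaver (demisemiquaver + semiquaver) = 3; dotted crotchet = 12; demisemiquaver = 1; dotted semiquaver = 3.
Sum: 3 + 3 + 2 + 3 + 8 + 3 + 12 + 1 + 3 = 38.
38 ÷ 4 = 9.5 beats.

9.5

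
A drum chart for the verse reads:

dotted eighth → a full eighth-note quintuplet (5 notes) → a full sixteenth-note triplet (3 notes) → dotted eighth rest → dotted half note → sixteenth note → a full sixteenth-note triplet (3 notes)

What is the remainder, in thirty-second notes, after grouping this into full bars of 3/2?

One bar of 3/2 = 24 sixteenth notes.
Express everything in sixteenth notes: dotted eighth = 3; a full eighth-note quintuplet (5 notes) (five quintuplet eighths span one half) = 8; a full sixteenth-note triplet (3 notes) (three triplet sixteenths span one eighth) = 2; dotted eighth rest = 3; dotted half note = 12; sixteenth note = 1; a full sixteenth-note triplet (3 notes) (three triplet sixteenths span one eighth) = 2.
Total: 3 + 8 + 2 + 3 + 12 + 1 + 2 = 31.
31 ÷ 24 = 1 complete bar with 7 sixteenth notes remaining = 14 thirty-second notes.

14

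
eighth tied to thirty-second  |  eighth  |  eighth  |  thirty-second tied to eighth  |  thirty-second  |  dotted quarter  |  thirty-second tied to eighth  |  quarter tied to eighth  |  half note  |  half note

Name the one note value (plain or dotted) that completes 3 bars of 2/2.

3 bars of 2/2 = 96 thirty-second notes.
Working in thirty-second notes: eighth tied to thirty-second (eighth + thirty-second) = 5; eighth = 4; eighth = 4; thirty-second tied to eighth (thirty-second + eighth) = 5; thirty-second = 1; dotted quarter = 12; thirty-second tied to eighth (thirty-second + eighth) = 5; quarter tied to eighth (quarter + eighth) = 12; half note = 16; half note = 16.
Altogether 5 + 4 + 4 + 5 + 1 + 12 + 5 + 12 + 16 + 16 = 80.
Remaining: 96 − 80 = 16 thirty-second notes, which is a half note.

half note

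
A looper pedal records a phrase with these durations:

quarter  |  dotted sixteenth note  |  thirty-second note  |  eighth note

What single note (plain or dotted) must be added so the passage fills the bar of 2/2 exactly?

The bar of 2/2 = 32 thirty-second notes.
In thirty-second notes: quarter = 8; dotted sixteenth note = 3; thirty-second note = 1; eighth note = 4.
Adding: 8 + 3 + 1 + 4 = 16.
Remaining: 32 − 16 = 16 thirty-second notes, which is a half note.

half note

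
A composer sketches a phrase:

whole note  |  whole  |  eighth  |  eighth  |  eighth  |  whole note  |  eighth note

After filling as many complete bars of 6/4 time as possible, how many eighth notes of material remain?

4

One bar of 6/4 = 12 eighth notes.
Convert each value to eighth notes: whole note = 8; whole = 8; eighth = 1; eighth = 1; eighth = 1; whole note = 8; eighth note = 1.
Sum: 8 + 8 + 1 + 1 + 1 + 8 + 1 = 28.
28 ÷ 12 = 2 complete bars with 4 eighth notes remaining.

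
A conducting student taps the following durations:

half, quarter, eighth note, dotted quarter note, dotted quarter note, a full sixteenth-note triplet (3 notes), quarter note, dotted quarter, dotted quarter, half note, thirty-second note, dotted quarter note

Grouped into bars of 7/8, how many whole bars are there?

4

One bar of 7/8 = 28 thirty-second notes.
Express everything in thirty-second notes: half = 16; quarter = 8; eighth note = 4; dotted quarter note = 12; dotted quarter note = 12; a full sixteenth-note triplet (3 notes) (three triplet sixteenths span one eighth) = 4; quarter note = 8; dotted quarter = 12; dotted quarter = 12; half note = 16; thirty-second note = 1; dotted quarter note = 12.
Altogether 16 + 8 + 4 + 12 + 12 + 4 + 8 + 12 + 12 + 16 + 1 + 12 = 117.
117 ÷ 28 = 4 complete bars with 5 left over.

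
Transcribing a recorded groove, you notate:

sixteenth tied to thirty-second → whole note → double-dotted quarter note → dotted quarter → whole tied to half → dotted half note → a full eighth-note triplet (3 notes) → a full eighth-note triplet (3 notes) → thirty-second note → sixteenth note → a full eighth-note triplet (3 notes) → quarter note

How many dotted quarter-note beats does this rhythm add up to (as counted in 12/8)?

One dotted quarter-note beat = 12 thirty-second notes.
In thirty-second notes: sixteenth tied to thirty-second (sixteenth + thirty-second) = 3; whole note = 32; double-dotted quarter note = 14; dotted quarter = 12; whole tied to half (whole + half) = 48; dotted half note = 24; a full eighth-note triplet (3 notes) (three triplet eighths span one quarter) = 8; a full eighth-note triplet (3 notes) (three triplet eighths span one quarter) = 8; thirty-second note = 1; sixteenth note = 2; a full eighth-note triplet (3 notes) (three triplet eighths span one quarter) = 8; quarter note = 8.
Adding: 3 + 32 + 14 + 12 + 48 + 24 + 8 + 8 + 1 + 2 + 8 + 8 = 168.
168 ÷ 12 = 14 beats.

14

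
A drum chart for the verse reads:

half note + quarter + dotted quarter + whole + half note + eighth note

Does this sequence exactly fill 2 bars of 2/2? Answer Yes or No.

One bar of 2/2 = 8 eighth notes, so 2 bars = 16.
Convert each value to eighth notes: half note = 4; quarter = 2; dotted quarter = 3; whole = 8; half note = 4; eighth note = 1.
Adding: 4 + 2 + 3 + 8 + 4 + 1 = 22.
22 exceeds 16, so the answer is No.

No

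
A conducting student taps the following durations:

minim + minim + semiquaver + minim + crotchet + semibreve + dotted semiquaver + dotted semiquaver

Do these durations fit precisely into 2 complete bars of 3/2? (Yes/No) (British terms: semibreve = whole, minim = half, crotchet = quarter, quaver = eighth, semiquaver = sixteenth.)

One bar of 3/2 = 48 thirty-second notes, so 2 bars = 96.
Convert each value to thirty-second notes: minim = 16; minim = 16; semiquaver = 2; minim = 16; crotchet = 8; semibreve = 32; dotted semiquaver = 3; dotted semiquaver = 3.
Adding: 16 + 16 + 2 + 16 + 8 + 32 + 3 + 3 = 96.
96 equals 96, so the answer is Yes.

Yes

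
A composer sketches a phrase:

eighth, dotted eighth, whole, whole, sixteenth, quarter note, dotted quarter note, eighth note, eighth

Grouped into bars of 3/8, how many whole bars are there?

8

One bar of 3/8 = 6 sixteenth notes.
Each duration in sixteenth notes: eighth = 2; dotted eighth = 3; whole = 16; whole = 16; sixteenth = 1; quarter note = 4; dotted quarter note = 6; eighth note = 2; eighth = 2.
Total: 2 + 3 + 16 + 16 + 1 + 4 + 6 + 2 + 2 = 52.
52 ÷ 6 = 8 complete bars with 4 left over.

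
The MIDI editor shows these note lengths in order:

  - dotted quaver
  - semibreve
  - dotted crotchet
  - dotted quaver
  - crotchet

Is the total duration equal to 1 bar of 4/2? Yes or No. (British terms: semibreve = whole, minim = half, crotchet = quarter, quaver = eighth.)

Yes

One bar of 4/2 = 32 sixteenth notes.
Working in sixteenth notes: dotted quaver = 3; semibreve = 16; dotted crotchet = 6; dotted quaver = 3; crotchet = 4.
Total: 3 + 16 + 6 + 3 + 4 = 32.
32 equals 32, so the answer is Yes.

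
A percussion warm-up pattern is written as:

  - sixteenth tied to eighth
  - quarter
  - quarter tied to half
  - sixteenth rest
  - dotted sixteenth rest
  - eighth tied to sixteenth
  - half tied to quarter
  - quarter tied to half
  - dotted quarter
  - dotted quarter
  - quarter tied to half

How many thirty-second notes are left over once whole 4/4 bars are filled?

One bar of 4/4 = 32 thirty-second notes.
Convert each value to thirty-second notes: sixteenth tied to eighth (sixteenth + eighth) = 6; quarter = 8; quarter tied to half (quarter + half) = 24; sixteenth rest = 2; dotted sixteenth rest = 3; eighth tied to sixteenth (eighth + sixteenth) = 6; half tied to quarter (half + quarter) = 24; quarter tied to half (quarter + half) = 24; dotted quarter = 12; dotted quarter = 12; quarter tied to half (quarter + half) = 24.
Sum: 6 + 8 + 24 + 2 + 3 + 6 + 24 + 24 + 12 + 12 + 24 = 145.
145 ÷ 32 = 4 complete bars with 17 thirty-second notes remaining.

17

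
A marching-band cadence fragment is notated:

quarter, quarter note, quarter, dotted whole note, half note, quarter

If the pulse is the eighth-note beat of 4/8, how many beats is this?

One eighth-note beat = 2 sixteenth notes.
In sixteenth notes: quarter = 4; quarter note = 4; quarter = 4; dotted whole note = 24; half note = 8; quarter = 4.
Total: 4 + 4 + 4 + 24 + 8 + 4 = 48.
48 ÷ 2 = 24 beats.

24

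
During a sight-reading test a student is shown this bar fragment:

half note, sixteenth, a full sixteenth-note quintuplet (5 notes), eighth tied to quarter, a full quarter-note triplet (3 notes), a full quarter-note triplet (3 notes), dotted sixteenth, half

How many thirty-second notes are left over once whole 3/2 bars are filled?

41

One bar of 3/2 = 48 thirty-second notes.
Each duration in thirty-second notes: half note = 16; sixteenth = 2; a full sixteenth-note quintuplet (5 notes) (five quintuplet sixteenths span one quarter) = 8; eighth tied to quarter (eighth + quarter) = 12; a full quarter-note triplet (3 notes) (three triplet quarters span one half) = 16; a full quarter-note triplet (3 notes) (three triplet quarters span one half) = 16; dotted sixteenth = 3; half = 16.
Total: 16 + 2 + 8 + 12 + 16 + 16 + 3 + 16 = 89.
89 ÷ 48 = 1 complete bar with 41 thirty-second notes remaining.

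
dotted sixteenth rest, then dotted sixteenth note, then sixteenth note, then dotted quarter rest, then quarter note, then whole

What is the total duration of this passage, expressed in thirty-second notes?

Each duration in thirty-second notes: dotted sixteenth rest = 3; dotted sixteenth note = 3; sixteenth note = 2; dotted quarter rest = 12; quarter note = 8; whole = 32.
Altogether 3 + 3 + 2 + 12 + 8 + 32 = 60 thirty-second notes.

60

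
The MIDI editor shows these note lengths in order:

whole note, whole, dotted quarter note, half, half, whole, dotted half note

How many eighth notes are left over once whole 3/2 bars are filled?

One bar of 3/2 = 12 eighth notes.
Express everything in eighth notes: whole note = 8; whole = 8; dotted quarter note = 3; half = 4; half = 4; whole = 8; dotted half note = 6.
Adding: 8 + 8 + 3 + 4 + 4 + 8 + 6 = 41.
41 ÷ 12 = 3 complete bars with 5 eighth notes remaining.

5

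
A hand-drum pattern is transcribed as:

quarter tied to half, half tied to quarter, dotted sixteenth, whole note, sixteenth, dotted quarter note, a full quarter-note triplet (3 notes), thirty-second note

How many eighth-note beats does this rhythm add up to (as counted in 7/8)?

One eighth-note beat = 4 thirty-second notes.
Express everything in thirty-second notes: quarter tied to half (quarter + half) = 24; half tied to quarter (half + quarter) = 24; dotted sixteenth = 3; whole note = 32; sixteenth = 2; dotted quarter note = 12; a full quarter-note triplet (3 notes) (three triplet quarters span one half) = 16; thirty-second note = 1.
Altogether 24 + 24 + 3 + 32 + 2 + 12 + 16 + 1 = 114.
114 ÷ 4 = 28.5 beats.

28.5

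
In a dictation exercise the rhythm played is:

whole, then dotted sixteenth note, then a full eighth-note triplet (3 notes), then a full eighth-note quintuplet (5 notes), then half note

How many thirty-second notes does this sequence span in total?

Each duration in thirty-second notes: whole = 32; dotted sixteenth note = 3; a full eighth-note triplet (3 notes) (three triplet eighths span one quarter) = 8; a full eighth-note quintuplet (5 notes) (five quintuplet eighths span one half) = 16; half note = 16.
Altogether 32 + 3 + 8 + 16 + 16 = 75 thirty-second notes.

75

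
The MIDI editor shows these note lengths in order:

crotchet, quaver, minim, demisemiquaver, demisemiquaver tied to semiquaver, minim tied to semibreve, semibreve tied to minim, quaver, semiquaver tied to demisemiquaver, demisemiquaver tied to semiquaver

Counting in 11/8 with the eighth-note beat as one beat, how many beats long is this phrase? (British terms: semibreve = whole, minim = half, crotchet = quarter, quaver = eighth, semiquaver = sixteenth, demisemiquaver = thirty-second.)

34.5

One eighth-note beat = 4 thirty-second notes.
Express everything in thirty-second notes: crotchet = 8; quaver = 4; minim = 16; demisemiquaver = 1; demisemiquaver tied to semiquaver (demisemiquaver + semiquaver) = 3; minim tied to semibreve (minim + semibreve) = 48; semibreve tied to minim (semibreve + minim) = 48; quaver = 4; semiquaver tied to demisemiquaver (semiquaver + demisemiquaver) = 3; demisemiquaver tied to semiquaver (demisemiquaver + semiquaver) = 3.
Altogether 8 + 4 + 16 + 1 + 3 + 48 + 48 + 4 + 3 + 3 = 138.
138 ÷ 4 = 34.5 beats.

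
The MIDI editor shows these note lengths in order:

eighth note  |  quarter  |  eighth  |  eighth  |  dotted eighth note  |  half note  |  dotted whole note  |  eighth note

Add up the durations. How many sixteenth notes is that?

Each duration in sixteenth notes: eighth note = 2; quarter = 4; eighth = 2; eighth = 2; dotted eighth note = 3; half note = 8; dotted whole note = 24; eighth note = 2.
Adding: 2 + 4 + 2 + 2 + 3 + 8 + 24 + 2 = 47 sixteenth notes.

47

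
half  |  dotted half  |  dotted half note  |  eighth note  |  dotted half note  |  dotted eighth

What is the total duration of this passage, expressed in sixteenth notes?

Each duration in sixteenth notes: half = 8; dotted half = 12; dotted half note = 12; eighth note = 2; dotted half note = 12; dotted eighth = 3.
Altogether 8 + 12 + 12 + 2 + 12 + 3 = 49 sixteenth notes.

49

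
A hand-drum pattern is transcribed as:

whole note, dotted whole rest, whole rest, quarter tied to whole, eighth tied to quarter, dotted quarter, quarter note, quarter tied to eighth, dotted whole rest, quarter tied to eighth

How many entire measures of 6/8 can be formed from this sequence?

10

One bar of 6/8 = 6 eighth notes.
Working in eighth notes: whole note = 8; dotted whole rest = 12; whole rest = 8; quarter tied to whole (quarter + whole) = 10; eighth tied to quarter (eighth + quarter) = 3; dotted quarter = 3; quarter note = 2; quarter tied to eighth (quarter + eighth) = 3; dotted whole rest = 12; quarter tied to eighth (quarter + eighth) = 3.
Sum: 8 + 12 + 8 + 10 + 3 + 3 + 2 + 3 + 12 + 3 = 64.
64 ÷ 6 = 10 complete bars with 4 left over.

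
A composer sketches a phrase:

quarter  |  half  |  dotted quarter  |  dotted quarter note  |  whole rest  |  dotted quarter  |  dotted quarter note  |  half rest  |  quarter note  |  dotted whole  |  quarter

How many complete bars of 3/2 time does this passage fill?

3

One bar of 3/2 = 12 eighth notes.
Each duration in eighth notes: quarter = 2; half = 4; dotted quarter = 3; dotted quarter note = 3; whole rest = 8; dotted quarter = 3; dotted quarter note = 3; half rest = 4; quarter note = 2; dotted whole = 12; quarter = 2.
Altogether 2 + 4 + 3 + 3 + 8 + 3 + 3 + 4 + 2 + 12 + 2 = 46.
46 ÷ 12 = 3 complete bars with 10 left over.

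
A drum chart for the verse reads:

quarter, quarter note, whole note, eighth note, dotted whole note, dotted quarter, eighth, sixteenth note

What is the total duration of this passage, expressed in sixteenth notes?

Working in sixteenth notes: quarter = 4; quarter note = 4; whole note = 16; eighth note = 2; dotted whole note = 24; dotted quarter = 6; eighth = 2; sixteenth note = 1.
Sum: 4 + 4 + 16 + 2 + 24 + 6 + 2 + 1 = 59 sixteenth notes.

59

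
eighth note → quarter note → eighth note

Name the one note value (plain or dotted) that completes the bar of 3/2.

whole note

The bar of 3/2 = 12 eighth notes.
Each duration in eighth notes: eighth note = 1; quarter note = 2; eighth note = 1.
Total: 1 + 2 + 1 = 4.
Remaining: 12 − 4 = 8 eighth notes, which is a whole note.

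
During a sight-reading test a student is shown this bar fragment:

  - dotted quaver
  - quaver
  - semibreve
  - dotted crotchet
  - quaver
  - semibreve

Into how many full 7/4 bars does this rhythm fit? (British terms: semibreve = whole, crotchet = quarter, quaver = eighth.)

1

One bar of 7/4 = 28 sixteenth notes.
In sixteenth notes: dotted quaver = 3; quaver = 2; semibreve = 16; dotted crotchet = 6; quaver = 2; semibreve = 16.
Sum: 3 + 2 + 16 + 6 + 2 + 16 = 45.
45 ÷ 28 = 1 complete bar with 17 left over.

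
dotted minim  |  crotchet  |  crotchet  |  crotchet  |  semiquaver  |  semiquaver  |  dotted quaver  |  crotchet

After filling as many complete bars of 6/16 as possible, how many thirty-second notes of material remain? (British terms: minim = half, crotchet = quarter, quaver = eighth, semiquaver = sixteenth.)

6

One bar of 6/16 = 6 sixteenth notes.
Express everything in sixteenth notes: dotted minim = 12; crotchet = 4; crotchet = 4; crotchet = 4; semiquaver = 1; semiquaver = 1; dotted quaver = 3; crotchet = 4.
Total: 12 + 4 + 4 + 4 + 1 + 1 + 3 + 4 = 33.
33 ÷ 6 = 5 complete bars with 3 sixteenth notes remaining = 6 thirty-second notes.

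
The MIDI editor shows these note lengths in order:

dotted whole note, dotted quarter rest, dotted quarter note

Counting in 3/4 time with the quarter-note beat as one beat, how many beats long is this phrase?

One quarter-note beat = 2 eighth notes.
Each duration in eighth notes: dotted whole note = 12; dotted quarter rest = 3; dotted quarter note = 3.
Adding: 12 + 3 + 3 = 18.
18 ÷ 2 = 9 beats.

9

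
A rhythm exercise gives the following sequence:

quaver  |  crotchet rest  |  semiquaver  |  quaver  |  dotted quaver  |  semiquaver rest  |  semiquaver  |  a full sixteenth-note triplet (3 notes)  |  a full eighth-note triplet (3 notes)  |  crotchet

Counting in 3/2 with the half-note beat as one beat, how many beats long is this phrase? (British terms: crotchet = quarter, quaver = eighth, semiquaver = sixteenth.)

One half-note beat = 8 sixteenth notes.
Each duration in sixteenth notes: quaver = 2; crotchet rest = 4; semiquaver = 1; quaver = 2; dotted quaver = 3; semiquaver rest = 1; semiquaver = 1; a full sixteenth-note triplet (3 notes) (three triplet sixteenths span one eighth) = 2; a full eighth-note triplet (3 notes) (three triplet eighths span one quarter) = 4; crotchet = 4.
Altogether 2 + 4 + 1 + 2 + 3 + 1 + 1 + 2 + 4 + 4 = 24.
24 ÷ 8 = 3 beats.

3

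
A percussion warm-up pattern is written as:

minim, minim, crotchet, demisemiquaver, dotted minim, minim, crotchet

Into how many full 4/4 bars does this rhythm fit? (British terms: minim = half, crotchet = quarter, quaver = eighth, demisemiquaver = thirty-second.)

One bar of 4/4 = 32 thirty-second notes.
Working in thirty-second notes: minim = 16; minim = 16; crotchet = 8; demisemiquaver = 1; dotted minim = 24; minim = 16; crotchet = 8.
Total: 16 + 16 + 8 + 1 + 24 + 16 + 8 = 89.
89 ÷ 32 = 2 complete bars with 25 left over.

2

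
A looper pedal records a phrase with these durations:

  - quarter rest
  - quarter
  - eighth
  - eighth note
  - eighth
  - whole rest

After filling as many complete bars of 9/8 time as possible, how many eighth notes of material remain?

One bar of 9/8 = 9 eighth notes.
Working in eighth notes: quarter rest = 2; quarter = 2; eighth = 1; eighth note = 1; eighth = 1; whole rest = 8.
Altogether 2 + 2 + 1 + 1 + 1 + 8 = 15.
15 ÷ 9 = 1 complete bar with 6 eighth notes remaining.

6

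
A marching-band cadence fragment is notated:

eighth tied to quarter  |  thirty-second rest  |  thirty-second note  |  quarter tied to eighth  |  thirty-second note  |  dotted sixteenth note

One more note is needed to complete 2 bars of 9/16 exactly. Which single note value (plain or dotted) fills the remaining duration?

dotted eighth note

2 bars of 9/16 = 36 thirty-second notes.
Express everything in thirty-second notes: eighth tied to quarter (eighth + quarter) = 12; thirty-second rest = 1; thirty-second note = 1; quarter tied to eighth (quarter + eighth) = 12; thirty-second note = 1; dotted sixteenth note = 3.
Adding: 12 + 1 + 1 + 12 + 1 + 3 = 30.
Remaining: 36 − 30 = 6 thirty-second notes, which is a dotted eighth note.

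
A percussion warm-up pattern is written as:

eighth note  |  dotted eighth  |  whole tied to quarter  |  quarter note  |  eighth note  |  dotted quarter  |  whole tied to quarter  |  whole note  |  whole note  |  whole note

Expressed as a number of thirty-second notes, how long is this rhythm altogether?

Express everything in thirty-second notes: eighth note = 4; dotted eighth = 6; whole tied to quarter (whole + quarter) = 40; quarter note = 8; eighth note = 4; dotted quarter = 12; whole tied to quarter (whole + quarter) = 40; whole note = 32; whole note = 32; whole note = 32.
Total: 4 + 6 + 40 + 8 + 4 + 12 + 40 + 32 + 32 + 32 = 210 thirty-second notes.

210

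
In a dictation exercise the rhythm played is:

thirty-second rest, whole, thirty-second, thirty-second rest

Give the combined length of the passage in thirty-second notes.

Convert each value to thirty-second notes: thirty-second rest = 1; whole = 32; thirty-second = 1; thirty-second rest = 1.
Altogether 1 + 32 + 1 + 1 = 35 thirty-second notes.

35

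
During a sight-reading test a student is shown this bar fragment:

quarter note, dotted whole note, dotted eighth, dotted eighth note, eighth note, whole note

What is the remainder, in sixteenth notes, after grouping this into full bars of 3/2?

4

One bar of 3/2 = 24 sixteenth notes.
Convert each value to sixteenth notes: quarter note = 4; dotted whole note = 24; dotted eighth = 3; dotted eighth note = 3; eighth note = 2; whole note = 16.
Sum: 4 + 24 + 3 + 3 + 2 + 16 = 52.
52 ÷ 24 = 2 complete bars with 4 sixteenth notes remaining.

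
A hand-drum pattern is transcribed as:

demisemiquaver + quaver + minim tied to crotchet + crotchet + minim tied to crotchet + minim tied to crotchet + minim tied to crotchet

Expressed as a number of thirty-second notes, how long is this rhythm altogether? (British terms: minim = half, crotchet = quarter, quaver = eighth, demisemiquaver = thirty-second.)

In thirty-second notes: demisemiquaver = 1; quaver = 4; minim tied to crotchet (minim + crotchet) = 24; crotchet = 8; minim tied to crotchet (minim + crotchet) = 24; minim tied to crotchet (minim + crotchet) = 24; minim tied to crotchet (minim + crotchet) = 24.
Altogether 1 + 4 + 24 + 8 + 24 + 24 + 24 = 109 thirty-second notes.

109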